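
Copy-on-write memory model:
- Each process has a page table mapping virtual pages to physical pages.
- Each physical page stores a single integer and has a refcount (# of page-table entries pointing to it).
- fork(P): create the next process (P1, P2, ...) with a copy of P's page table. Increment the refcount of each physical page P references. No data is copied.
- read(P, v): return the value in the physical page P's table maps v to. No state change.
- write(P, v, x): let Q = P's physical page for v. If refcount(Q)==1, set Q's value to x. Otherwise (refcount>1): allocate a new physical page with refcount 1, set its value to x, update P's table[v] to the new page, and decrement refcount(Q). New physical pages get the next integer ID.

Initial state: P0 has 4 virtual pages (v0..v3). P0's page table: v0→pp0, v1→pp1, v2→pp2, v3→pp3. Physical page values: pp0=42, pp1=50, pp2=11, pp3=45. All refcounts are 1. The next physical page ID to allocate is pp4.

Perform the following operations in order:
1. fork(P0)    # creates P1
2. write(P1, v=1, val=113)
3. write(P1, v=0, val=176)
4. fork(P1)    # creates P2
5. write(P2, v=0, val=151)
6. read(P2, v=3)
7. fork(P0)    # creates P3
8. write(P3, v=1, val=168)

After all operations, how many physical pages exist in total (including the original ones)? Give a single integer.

Answer: 8

Derivation:
Op 1: fork(P0) -> P1. 4 ppages; refcounts: pp0:2 pp1:2 pp2:2 pp3:2
Op 2: write(P1, v1, 113). refcount(pp1)=2>1 -> COPY to pp4. 5 ppages; refcounts: pp0:2 pp1:1 pp2:2 pp3:2 pp4:1
Op 3: write(P1, v0, 176). refcount(pp0)=2>1 -> COPY to pp5. 6 ppages; refcounts: pp0:1 pp1:1 pp2:2 pp3:2 pp4:1 pp5:1
Op 4: fork(P1) -> P2. 6 ppages; refcounts: pp0:1 pp1:1 pp2:3 pp3:3 pp4:2 pp5:2
Op 5: write(P2, v0, 151). refcount(pp5)=2>1 -> COPY to pp6. 7 ppages; refcounts: pp0:1 pp1:1 pp2:3 pp3:3 pp4:2 pp5:1 pp6:1
Op 6: read(P2, v3) -> 45. No state change.
Op 7: fork(P0) -> P3. 7 ppages; refcounts: pp0:2 pp1:2 pp2:4 pp3:4 pp4:2 pp5:1 pp6:1
Op 8: write(P3, v1, 168). refcount(pp1)=2>1 -> COPY to pp7. 8 ppages; refcounts: pp0:2 pp1:1 pp2:4 pp3:4 pp4:2 pp5:1 pp6:1 pp7:1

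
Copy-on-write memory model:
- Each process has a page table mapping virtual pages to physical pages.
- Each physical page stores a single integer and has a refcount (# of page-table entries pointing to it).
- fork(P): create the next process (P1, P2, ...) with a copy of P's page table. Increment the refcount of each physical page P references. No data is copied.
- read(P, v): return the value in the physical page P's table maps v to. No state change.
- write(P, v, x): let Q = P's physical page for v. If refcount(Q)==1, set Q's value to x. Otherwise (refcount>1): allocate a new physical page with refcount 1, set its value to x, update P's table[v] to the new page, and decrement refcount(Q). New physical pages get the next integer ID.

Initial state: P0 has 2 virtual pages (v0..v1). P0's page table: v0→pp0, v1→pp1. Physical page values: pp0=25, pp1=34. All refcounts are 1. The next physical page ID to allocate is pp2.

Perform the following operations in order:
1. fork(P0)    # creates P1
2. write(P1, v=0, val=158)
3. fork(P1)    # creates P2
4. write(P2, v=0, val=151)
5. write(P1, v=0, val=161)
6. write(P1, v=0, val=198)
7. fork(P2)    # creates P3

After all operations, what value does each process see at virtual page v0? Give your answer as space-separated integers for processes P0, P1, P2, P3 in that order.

Answer: 25 198 151 151

Derivation:
Op 1: fork(P0) -> P1. 2 ppages; refcounts: pp0:2 pp1:2
Op 2: write(P1, v0, 158). refcount(pp0)=2>1 -> COPY to pp2. 3 ppages; refcounts: pp0:1 pp1:2 pp2:1
Op 3: fork(P1) -> P2. 3 ppages; refcounts: pp0:1 pp1:3 pp2:2
Op 4: write(P2, v0, 151). refcount(pp2)=2>1 -> COPY to pp3. 4 ppages; refcounts: pp0:1 pp1:3 pp2:1 pp3:1
Op 5: write(P1, v0, 161). refcount(pp2)=1 -> write in place. 4 ppages; refcounts: pp0:1 pp1:3 pp2:1 pp3:1
Op 6: write(P1, v0, 198). refcount(pp2)=1 -> write in place. 4 ppages; refcounts: pp0:1 pp1:3 pp2:1 pp3:1
Op 7: fork(P2) -> P3. 4 ppages; refcounts: pp0:1 pp1:4 pp2:1 pp3:2
P0: v0 -> pp0 = 25
P1: v0 -> pp2 = 198
P2: v0 -> pp3 = 151
P3: v0 -> pp3 = 151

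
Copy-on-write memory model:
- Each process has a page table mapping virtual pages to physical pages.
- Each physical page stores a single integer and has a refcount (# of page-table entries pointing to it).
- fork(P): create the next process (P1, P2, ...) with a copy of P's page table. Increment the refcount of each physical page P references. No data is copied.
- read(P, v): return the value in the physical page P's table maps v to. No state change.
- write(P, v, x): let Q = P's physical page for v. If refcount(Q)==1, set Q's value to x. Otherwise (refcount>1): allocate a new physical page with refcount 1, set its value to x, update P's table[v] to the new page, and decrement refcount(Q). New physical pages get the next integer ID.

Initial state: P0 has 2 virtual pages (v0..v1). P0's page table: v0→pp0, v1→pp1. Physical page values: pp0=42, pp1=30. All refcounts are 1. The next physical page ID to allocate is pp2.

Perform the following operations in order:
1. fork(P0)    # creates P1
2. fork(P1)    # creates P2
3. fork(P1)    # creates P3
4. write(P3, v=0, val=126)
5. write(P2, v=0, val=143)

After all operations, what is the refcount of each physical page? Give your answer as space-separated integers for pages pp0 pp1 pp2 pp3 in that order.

Answer: 2 4 1 1

Derivation:
Op 1: fork(P0) -> P1. 2 ppages; refcounts: pp0:2 pp1:2
Op 2: fork(P1) -> P2. 2 ppages; refcounts: pp0:3 pp1:3
Op 3: fork(P1) -> P3. 2 ppages; refcounts: pp0:4 pp1:4
Op 4: write(P3, v0, 126). refcount(pp0)=4>1 -> COPY to pp2. 3 ppages; refcounts: pp0:3 pp1:4 pp2:1
Op 5: write(P2, v0, 143). refcount(pp0)=3>1 -> COPY to pp3. 4 ppages; refcounts: pp0:2 pp1:4 pp2:1 pp3:1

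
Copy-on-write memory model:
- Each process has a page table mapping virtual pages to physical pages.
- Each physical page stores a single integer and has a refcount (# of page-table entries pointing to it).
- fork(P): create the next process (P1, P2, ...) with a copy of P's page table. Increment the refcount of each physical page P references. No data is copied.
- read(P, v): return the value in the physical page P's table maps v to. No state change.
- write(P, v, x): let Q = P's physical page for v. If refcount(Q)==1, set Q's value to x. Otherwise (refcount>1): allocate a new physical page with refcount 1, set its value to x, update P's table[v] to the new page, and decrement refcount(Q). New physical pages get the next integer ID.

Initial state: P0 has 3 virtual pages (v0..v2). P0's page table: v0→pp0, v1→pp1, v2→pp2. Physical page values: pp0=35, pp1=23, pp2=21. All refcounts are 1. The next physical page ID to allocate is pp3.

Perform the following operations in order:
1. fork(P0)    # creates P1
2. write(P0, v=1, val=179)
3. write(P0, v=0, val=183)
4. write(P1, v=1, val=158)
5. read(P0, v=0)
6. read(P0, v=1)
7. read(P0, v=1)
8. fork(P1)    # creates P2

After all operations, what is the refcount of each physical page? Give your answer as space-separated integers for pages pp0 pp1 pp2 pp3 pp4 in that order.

Answer: 2 2 3 1 1

Derivation:
Op 1: fork(P0) -> P1. 3 ppages; refcounts: pp0:2 pp1:2 pp2:2
Op 2: write(P0, v1, 179). refcount(pp1)=2>1 -> COPY to pp3. 4 ppages; refcounts: pp0:2 pp1:1 pp2:2 pp3:1
Op 3: write(P0, v0, 183). refcount(pp0)=2>1 -> COPY to pp4. 5 ppages; refcounts: pp0:1 pp1:1 pp2:2 pp3:1 pp4:1
Op 4: write(P1, v1, 158). refcount(pp1)=1 -> write in place. 5 ppages; refcounts: pp0:1 pp1:1 pp2:2 pp3:1 pp4:1
Op 5: read(P0, v0) -> 183. No state change.
Op 6: read(P0, v1) -> 179. No state change.
Op 7: read(P0, v1) -> 179. No state change.
Op 8: fork(P1) -> P2. 5 ppages; refcounts: pp0:2 pp1:2 pp2:3 pp3:1 pp4:1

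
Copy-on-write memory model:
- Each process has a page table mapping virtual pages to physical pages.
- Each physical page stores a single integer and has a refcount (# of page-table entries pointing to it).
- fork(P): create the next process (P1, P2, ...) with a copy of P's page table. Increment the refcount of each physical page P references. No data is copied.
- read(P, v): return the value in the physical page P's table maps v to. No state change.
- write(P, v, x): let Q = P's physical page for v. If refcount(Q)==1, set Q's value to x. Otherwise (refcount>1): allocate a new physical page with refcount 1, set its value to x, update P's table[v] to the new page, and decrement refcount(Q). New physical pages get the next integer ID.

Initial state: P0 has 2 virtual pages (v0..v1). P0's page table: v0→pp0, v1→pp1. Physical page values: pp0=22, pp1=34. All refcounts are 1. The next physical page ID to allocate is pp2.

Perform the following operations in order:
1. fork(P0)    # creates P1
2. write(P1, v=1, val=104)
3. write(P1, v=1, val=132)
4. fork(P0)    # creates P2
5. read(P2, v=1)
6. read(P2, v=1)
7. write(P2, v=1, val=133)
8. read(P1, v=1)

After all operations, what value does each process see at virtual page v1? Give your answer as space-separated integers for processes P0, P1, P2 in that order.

Op 1: fork(P0) -> P1. 2 ppages; refcounts: pp0:2 pp1:2
Op 2: write(P1, v1, 104). refcount(pp1)=2>1 -> COPY to pp2. 3 ppages; refcounts: pp0:2 pp1:1 pp2:1
Op 3: write(P1, v1, 132). refcount(pp2)=1 -> write in place. 3 ppages; refcounts: pp0:2 pp1:1 pp2:1
Op 4: fork(P0) -> P2. 3 ppages; refcounts: pp0:3 pp1:2 pp2:1
Op 5: read(P2, v1) -> 34. No state change.
Op 6: read(P2, v1) -> 34. No state change.
Op 7: write(P2, v1, 133). refcount(pp1)=2>1 -> COPY to pp3. 4 ppages; refcounts: pp0:3 pp1:1 pp2:1 pp3:1
Op 8: read(P1, v1) -> 132. No state change.
P0: v1 -> pp1 = 34
P1: v1 -> pp2 = 132
P2: v1 -> pp3 = 133

Answer: 34 132 133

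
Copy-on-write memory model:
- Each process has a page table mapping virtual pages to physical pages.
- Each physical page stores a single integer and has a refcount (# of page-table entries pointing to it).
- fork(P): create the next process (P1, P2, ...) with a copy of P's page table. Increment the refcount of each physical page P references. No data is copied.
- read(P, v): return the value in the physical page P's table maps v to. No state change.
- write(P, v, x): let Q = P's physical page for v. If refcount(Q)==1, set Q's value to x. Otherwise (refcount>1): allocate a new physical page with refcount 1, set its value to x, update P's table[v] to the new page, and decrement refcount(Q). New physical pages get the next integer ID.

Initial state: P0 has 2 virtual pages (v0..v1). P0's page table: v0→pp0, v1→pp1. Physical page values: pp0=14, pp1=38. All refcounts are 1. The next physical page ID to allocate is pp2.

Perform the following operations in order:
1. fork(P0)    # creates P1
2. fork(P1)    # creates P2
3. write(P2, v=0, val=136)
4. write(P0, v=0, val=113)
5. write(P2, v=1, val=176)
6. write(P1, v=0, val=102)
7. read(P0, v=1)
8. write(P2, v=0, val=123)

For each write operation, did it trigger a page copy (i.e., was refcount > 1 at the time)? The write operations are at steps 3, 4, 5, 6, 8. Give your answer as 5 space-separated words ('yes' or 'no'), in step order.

Op 1: fork(P0) -> P1. 2 ppages; refcounts: pp0:2 pp1:2
Op 2: fork(P1) -> P2. 2 ppages; refcounts: pp0:3 pp1:3
Op 3: write(P2, v0, 136). refcount(pp0)=3>1 -> COPY to pp2. 3 ppages; refcounts: pp0:2 pp1:3 pp2:1
Op 4: write(P0, v0, 113). refcount(pp0)=2>1 -> COPY to pp3. 4 ppages; refcounts: pp0:1 pp1:3 pp2:1 pp3:1
Op 5: write(P2, v1, 176). refcount(pp1)=3>1 -> COPY to pp4. 5 ppages; refcounts: pp0:1 pp1:2 pp2:1 pp3:1 pp4:1
Op 6: write(P1, v0, 102). refcount(pp0)=1 -> write in place. 5 ppages; refcounts: pp0:1 pp1:2 pp2:1 pp3:1 pp4:1
Op 7: read(P0, v1) -> 38. No state change.
Op 8: write(P2, v0, 123). refcount(pp2)=1 -> write in place. 5 ppages; refcounts: pp0:1 pp1:2 pp2:1 pp3:1 pp4:1

yes yes yes no no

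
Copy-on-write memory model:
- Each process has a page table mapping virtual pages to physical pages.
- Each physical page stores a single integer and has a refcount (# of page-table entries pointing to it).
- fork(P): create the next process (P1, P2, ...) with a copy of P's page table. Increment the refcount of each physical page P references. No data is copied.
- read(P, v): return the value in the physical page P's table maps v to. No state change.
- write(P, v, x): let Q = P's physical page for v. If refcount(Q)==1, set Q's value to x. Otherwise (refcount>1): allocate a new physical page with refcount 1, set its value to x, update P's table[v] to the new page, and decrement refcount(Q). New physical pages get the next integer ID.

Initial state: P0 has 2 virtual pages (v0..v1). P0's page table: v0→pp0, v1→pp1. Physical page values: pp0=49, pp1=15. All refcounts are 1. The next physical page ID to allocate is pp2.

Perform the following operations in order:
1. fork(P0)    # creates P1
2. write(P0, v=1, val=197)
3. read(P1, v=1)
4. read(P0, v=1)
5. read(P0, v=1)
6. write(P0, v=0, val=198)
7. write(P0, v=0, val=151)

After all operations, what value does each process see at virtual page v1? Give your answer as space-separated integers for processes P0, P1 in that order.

Op 1: fork(P0) -> P1. 2 ppages; refcounts: pp0:2 pp1:2
Op 2: write(P0, v1, 197). refcount(pp1)=2>1 -> COPY to pp2. 3 ppages; refcounts: pp0:2 pp1:1 pp2:1
Op 3: read(P1, v1) -> 15. No state change.
Op 4: read(P0, v1) -> 197. No state change.
Op 5: read(P0, v1) -> 197. No state change.
Op 6: write(P0, v0, 198). refcount(pp0)=2>1 -> COPY to pp3. 4 ppages; refcounts: pp0:1 pp1:1 pp2:1 pp3:1
Op 7: write(P0, v0, 151). refcount(pp3)=1 -> write in place. 4 ppages; refcounts: pp0:1 pp1:1 pp2:1 pp3:1
P0: v1 -> pp2 = 197
P1: v1 -> pp1 = 15

Answer: 197 15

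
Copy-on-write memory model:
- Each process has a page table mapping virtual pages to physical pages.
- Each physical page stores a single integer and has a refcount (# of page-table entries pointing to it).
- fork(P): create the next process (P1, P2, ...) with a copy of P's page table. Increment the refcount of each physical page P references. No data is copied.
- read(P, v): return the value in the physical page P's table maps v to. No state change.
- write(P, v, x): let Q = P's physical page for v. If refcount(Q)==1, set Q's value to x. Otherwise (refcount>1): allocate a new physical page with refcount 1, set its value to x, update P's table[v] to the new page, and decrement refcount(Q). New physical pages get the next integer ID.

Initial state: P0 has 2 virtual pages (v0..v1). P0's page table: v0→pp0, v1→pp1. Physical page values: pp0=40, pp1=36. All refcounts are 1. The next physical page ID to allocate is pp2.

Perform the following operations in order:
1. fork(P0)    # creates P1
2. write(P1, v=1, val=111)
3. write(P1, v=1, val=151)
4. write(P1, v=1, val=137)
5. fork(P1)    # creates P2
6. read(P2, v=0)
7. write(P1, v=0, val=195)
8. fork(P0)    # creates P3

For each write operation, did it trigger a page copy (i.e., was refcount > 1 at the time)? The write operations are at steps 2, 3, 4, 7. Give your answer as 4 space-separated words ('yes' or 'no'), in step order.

Op 1: fork(P0) -> P1. 2 ppages; refcounts: pp0:2 pp1:2
Op 2: write(P1, v1, 111). refcount(pp1)=2>1 -> COPY to pp2. 3 ppages; refcounts: pp0:2 pp1:1 pp2:1
Op 3: write(P1, v1, 151). refcount(pp2)=1 -> write in place. 3 ppages; refcounts: pp0:2 pp1:1 pp2:1
Op 4: write(P1, v1, 137). refcount(pp2)=1 -> write in place. 3 ppages; refcounts: pp0:2 pp1:1 pp2:1
Op 5: fork(P1) -> P2. 3 ppages; refcounts: pp0:3 pp1:1 pp2:2
Op 6: read(P2, v0) -> 40. No state change.
Op 7: write(P1, v0, 195). refcount(pp0)=3>1 -> COPY to pp3. 4 ppages; refcounts: pp0:2 pp1:1 pp2:2 pp3:1
Op 8: fork(P0) -> P3. 4 ppages; refcounts: pp0:3 pp1:2 pp2:2 pp3:1

yes no no yes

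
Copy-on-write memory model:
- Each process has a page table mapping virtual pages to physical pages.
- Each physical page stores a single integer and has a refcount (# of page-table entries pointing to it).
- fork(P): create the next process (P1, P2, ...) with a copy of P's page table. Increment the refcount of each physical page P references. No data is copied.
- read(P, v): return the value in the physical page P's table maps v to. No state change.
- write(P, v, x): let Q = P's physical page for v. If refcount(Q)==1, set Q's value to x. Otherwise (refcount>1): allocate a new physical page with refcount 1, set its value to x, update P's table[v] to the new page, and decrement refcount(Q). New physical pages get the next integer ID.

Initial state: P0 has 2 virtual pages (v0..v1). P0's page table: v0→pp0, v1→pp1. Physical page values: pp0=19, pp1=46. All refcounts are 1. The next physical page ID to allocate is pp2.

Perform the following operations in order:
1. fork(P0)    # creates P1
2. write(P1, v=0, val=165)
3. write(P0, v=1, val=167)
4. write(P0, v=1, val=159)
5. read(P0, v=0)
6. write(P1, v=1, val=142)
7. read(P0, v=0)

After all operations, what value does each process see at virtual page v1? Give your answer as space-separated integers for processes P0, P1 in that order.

Op 1: fork(P0) -> P1. 2 ppages; refcounts: pp0:2 pp1:2
Op 2: write(P1, v0, 165). refcount(pp0)=2>1 -> COPY to pp2. 3 ppages; refcounts: pp0:1 pp1:2 pp2:1
Op 3: write(P0, v1, 167). refcount(pp1)=2>1 -> COPY to pp3. 4 ppages; refcounts: pp0:1 pp1:1 pp2:1 pp3:1
Op 4: write(P0, v1, 159). refcount(pp3)=1 -> write in place. 4 ppages; refcounts: pp0:1 pp1:1 pp2:1 pp3:1
Op 5: read(P0, v0) -> 19. No state change.
Op 6: write(P1, v1, 142). refcount(pp1)=1 -> write in place. 4 ppages; refcounts: pp0:1 pp1:1 pp2:1 pp3:1
Op 7: read(P0, v0) -> 19. No state change.
P0: v1 -> pp3 = 159
P1: v1 -> pp1 = 142

Answer: 159 142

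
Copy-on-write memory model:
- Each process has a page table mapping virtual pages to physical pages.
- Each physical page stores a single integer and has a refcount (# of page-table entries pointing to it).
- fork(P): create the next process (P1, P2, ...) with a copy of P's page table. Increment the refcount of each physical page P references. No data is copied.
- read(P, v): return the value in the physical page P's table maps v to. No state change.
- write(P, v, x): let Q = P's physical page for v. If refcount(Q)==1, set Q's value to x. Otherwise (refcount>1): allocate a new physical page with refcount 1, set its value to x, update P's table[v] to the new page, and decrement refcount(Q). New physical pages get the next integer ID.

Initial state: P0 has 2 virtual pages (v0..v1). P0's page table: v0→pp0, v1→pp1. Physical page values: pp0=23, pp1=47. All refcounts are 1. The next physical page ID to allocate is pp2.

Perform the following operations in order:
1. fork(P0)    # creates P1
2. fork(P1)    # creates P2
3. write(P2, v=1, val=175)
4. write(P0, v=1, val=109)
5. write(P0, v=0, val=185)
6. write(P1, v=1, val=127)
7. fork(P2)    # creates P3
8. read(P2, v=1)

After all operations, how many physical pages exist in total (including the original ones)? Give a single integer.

Answer: 5

Derivation:
Op 1: fork(P0) -> P1. 2 ppages; refcounts: pp0:2 pp1:2
Op 2: fork(P1) -> P2. 2 ppages; refcounts: pp0:3 pp1:3
Op 3: write(P2, v1, 175). refcount(pp1)=3>1 -> COPY to pp2. 3 ppages; refcounts: pp0:3 pp1:2 pp2:1
Op 4: write(P0, v1, 109). refcount(pp1)=2>1 -> COPY to pp3. 4 ppages; refcounts: pp0:3 pp1:1 pp2:1 pp3:1
Op 5: write(P0, v0, 185). refcount(pp0)=3>1 -> COPY to pp4. 5 ppages; refcounts: pp0:2 pp1:1 pp2:1 pp3:1 pp4:1
Op 6: write(P1, v1, 127). refcount(pp1)=1 -> write in place. 5 ppages; refcounts: pp0:2 pp1:1 pp2:1 pp3:1 pp4:1
Op 7: fork(P2) -> P3. 5 ppages; refcounts: pp0:3 pp1:1 pp2:2 pp3:1 pp4:1
Op 8: read(P2, v1) -> 175. No state change.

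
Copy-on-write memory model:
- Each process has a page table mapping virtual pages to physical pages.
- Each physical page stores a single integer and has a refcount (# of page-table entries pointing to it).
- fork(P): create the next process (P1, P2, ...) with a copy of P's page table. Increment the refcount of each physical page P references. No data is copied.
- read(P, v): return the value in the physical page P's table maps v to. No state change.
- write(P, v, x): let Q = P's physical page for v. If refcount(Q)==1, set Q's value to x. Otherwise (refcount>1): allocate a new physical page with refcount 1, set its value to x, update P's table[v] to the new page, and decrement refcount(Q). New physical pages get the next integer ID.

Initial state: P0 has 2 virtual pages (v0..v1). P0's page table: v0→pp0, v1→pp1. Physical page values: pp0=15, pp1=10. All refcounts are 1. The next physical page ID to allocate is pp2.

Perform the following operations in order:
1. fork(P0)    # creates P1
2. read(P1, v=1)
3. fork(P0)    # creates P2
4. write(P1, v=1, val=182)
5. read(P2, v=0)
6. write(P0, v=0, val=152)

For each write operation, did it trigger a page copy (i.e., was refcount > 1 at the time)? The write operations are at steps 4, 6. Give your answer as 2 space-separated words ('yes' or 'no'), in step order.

Op 1: fork(P0) -> P1. 2 ppages; refcounts: pp0:2 pp1:2
Op 2: read(P1, v1) -> 10. No state change.
Op 3: fork(P0) -> P2. 2 ppages; refcounts: pp0:3 pp1:3
Op 4: write(P1, v1, 182). refcount(pp1)=3>1 -> COPY to pp2. 3 ppages; refcounts: pp0:3 pp1:2 pp2:1
Op 5: read(P2, v0) -> 15. No state change.
Op 6: write(P0, v0, 152). refcount(pp0)=3>1 -> COPY to pp3. 4 ppages; refcounts: pp0:2 pp1:2 pp2:1 pp3:1

yes yes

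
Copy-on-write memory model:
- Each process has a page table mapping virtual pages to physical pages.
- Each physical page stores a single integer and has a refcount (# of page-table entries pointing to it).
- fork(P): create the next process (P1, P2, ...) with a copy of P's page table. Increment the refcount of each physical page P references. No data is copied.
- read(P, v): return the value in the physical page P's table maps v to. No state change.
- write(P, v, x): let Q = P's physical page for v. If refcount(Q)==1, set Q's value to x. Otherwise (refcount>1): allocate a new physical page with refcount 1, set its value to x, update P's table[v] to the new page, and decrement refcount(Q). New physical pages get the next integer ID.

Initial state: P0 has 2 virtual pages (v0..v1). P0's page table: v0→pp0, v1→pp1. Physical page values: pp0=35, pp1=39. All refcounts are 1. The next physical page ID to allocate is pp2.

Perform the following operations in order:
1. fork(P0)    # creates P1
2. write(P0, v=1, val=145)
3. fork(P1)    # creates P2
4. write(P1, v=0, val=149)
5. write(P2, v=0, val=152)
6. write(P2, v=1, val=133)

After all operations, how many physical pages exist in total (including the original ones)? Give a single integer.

Answer: 6

Derivation:
Op 1: fork(P0) -> P1. 2 ppages; refcounts: pp0:2 pp1:2
Op 2: write(P0, v1, 145). refcount(pp1)=2>1 -> COPY to pp2. 3 ppages; refcounts: pp0:2 pp1:1 pp2:1
Op 3: fork(P1) -> P2. 3 ppages; refcounts: pp0:3 pp1:2 pp2:1
Op 4: write(P1, v0, 149). refcount(pp0)=3>1 -> COPY to pp3. 4 ppages; refcounts: pp0:2 pp1:2 pp2:1 pp3:1
Op 5: write(P2, v0, 152). refcount(pp0)=2>1 -> COPY to pp4. 5 ppages; refcounts: pp0:1 pp1:2 pp2:1 pp3:1 pp4:1
Op 6: write(P2, v1, 133). refcount(pp1)=2>1 -> COPY to pp5. 6 ppages; refcounts: pp0:1 pp1:1 pp2:1 pp3:1 pp4:1 pp5:1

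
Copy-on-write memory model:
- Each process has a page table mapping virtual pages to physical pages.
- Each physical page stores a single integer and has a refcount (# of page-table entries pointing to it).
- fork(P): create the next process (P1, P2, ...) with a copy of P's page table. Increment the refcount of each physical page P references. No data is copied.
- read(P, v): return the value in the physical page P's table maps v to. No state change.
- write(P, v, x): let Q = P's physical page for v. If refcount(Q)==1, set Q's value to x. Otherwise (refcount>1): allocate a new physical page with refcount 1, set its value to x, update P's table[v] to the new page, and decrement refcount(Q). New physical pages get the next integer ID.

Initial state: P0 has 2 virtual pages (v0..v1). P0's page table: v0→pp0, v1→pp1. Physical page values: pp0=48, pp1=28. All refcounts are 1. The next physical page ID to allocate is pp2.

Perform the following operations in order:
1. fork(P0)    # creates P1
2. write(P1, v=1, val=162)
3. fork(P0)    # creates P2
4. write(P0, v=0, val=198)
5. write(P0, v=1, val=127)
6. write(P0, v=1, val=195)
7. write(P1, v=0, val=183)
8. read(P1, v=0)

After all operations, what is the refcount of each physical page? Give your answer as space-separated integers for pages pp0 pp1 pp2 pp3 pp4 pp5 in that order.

Op 1: fork(P0) -> P1. 2 ppages; refcounts: pp0:2 pp1:2
Op 2: write(P1, v1, 162). refcount(pp1)=2>1 -> COPY to pp2. 3 ppages; refcounts: pp0:2 pp1:1 pp2:1
Op 3: fork(P0) -> P2. 3 ppages; refcounts: pp0:3 pp1:2 pp2:1
Op 4: write(P0, v0, 198). refcount(pp0)=3>1 -> COPY to pp3. 4 ppages; refcounts: pp0:2 pp1:2 pp2:1 pp3:1
Op 5: write(P0, v1, 127). refcount(pp1)=2>1 -> COPY to pp4. 5 ppages; refcounts: pp0:2 pp1:1 pp2:1 pp3:1 pp4:1
Op 6: write(P0, v1, 195). refcount(pp4)=1 -> write in place. 5 ppages; refcounts: pp0:2 pp1:1 pp2:1 pp3:1 pp4:1
Op 7: write(P1, v0, 183). refcount(pp0)=2>1 -> COPY to pp5. 6 ppages; refcounts: pp0:1 pp1:1 pp2:1 pp3:1 pp4:1 pp5:1
Op 8: read(P1, v0) -> 183. No state change.

Answer: 1 1 1 1 1 1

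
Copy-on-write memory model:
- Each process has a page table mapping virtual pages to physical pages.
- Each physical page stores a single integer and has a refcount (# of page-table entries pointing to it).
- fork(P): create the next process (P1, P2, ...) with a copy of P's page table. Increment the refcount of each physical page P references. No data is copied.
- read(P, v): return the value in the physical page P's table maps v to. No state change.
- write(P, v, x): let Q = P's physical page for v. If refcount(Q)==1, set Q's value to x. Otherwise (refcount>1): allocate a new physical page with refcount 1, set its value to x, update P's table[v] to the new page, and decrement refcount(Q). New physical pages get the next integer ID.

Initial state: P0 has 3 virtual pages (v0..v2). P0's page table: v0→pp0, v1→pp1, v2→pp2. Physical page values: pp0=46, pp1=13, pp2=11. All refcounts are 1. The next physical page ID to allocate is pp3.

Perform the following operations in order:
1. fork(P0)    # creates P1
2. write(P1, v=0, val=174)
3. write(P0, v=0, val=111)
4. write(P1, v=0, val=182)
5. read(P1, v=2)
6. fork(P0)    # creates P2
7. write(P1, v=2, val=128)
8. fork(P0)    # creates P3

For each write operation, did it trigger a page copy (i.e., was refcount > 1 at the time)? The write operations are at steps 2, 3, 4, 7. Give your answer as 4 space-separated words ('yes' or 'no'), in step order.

Op 1: fork(P0) -> P1. 3 ppages; refcounts: pp0:2 pp1:2 pp2:2
Op 2: write(P1, v0, 174). refcount(pp0)=2>1 -> COPY to pp3. 4 ppages; refcounts: pp0:1 pp1:2 pp2:2 pp3:1
Op 3: write(P0, v0, 111). refcount(pp0)=1 -> write in place. 4 ppages; refcounts: pp0:1 pp1:2 pp2:2 pp3:1
Op 4: write(P1, v0, 182). refcount(pp3)=1 -> write in place. 4 ppages; refcounts: pp0:1 pp1:2 pp2:2 pp3:1
Op 5: read(P1, v2) -> 11. No state change.
Op 6: fork(P0) -> P2. 4 ppages; refcounts: pp0:2 pp1:3 pp2:3 pp3:1
Op 7: write(P1, v2, 128). refcount(pp2)=3>1 -> COPY to pp4. 5 ppages; refcounts: pp0:2 pp1:3 pp2:2 pp3:1 pp4:1
Op 8: fork(P0) -> P3. 5 ppages; refcounts: pp0:3 pp1:4 pp2:3 pp3:1 pp4:1

yes no no yes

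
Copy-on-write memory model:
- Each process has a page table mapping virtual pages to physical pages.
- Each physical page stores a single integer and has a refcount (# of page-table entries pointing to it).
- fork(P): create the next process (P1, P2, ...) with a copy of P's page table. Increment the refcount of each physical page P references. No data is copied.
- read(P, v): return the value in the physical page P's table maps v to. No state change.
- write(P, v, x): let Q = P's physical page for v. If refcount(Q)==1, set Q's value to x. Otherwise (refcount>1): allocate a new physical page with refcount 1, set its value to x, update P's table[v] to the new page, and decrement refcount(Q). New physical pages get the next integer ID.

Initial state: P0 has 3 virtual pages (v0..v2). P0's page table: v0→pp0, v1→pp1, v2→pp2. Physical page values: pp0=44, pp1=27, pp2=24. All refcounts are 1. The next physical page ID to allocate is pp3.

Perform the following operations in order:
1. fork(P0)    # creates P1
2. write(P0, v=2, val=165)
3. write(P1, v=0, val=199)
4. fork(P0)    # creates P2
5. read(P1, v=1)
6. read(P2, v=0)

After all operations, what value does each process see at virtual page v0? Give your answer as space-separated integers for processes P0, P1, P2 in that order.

Answer: 44 199 44

Derivation:
Op 1: fork(P0) -> P1. 3 ppages; refcounts: pp0:2 pp1:2 pp2:2
Op 2: write(P0, v2, 165). refcount(pp2)=2>1 -> COPY to pp3. 4 ppages; refcounts: pp0:2 pp1:2 pp2:1 pp3:1
Op 3: write(P1, v0, 199). refcount(pp0)=2>1 -> COPY to pp4. 5 ppages; refcounts: pp0:1 pp1:2 pp2:1 pp3:1 pp4:1
Op 4: fork(P0) -> P2. 5 ppages; refcounts: pp0:2 pp1:3 pp2:1 pp3:2 pp4:1
Op 5: read(P1, v1) -> 27. No state change.
Op 6: read(P2, v0) -> 44. No state change.
P0: v0 -> pp0 = 44
P1: v0 -> pp4 = 199
P2: v0 -> pp0 = 44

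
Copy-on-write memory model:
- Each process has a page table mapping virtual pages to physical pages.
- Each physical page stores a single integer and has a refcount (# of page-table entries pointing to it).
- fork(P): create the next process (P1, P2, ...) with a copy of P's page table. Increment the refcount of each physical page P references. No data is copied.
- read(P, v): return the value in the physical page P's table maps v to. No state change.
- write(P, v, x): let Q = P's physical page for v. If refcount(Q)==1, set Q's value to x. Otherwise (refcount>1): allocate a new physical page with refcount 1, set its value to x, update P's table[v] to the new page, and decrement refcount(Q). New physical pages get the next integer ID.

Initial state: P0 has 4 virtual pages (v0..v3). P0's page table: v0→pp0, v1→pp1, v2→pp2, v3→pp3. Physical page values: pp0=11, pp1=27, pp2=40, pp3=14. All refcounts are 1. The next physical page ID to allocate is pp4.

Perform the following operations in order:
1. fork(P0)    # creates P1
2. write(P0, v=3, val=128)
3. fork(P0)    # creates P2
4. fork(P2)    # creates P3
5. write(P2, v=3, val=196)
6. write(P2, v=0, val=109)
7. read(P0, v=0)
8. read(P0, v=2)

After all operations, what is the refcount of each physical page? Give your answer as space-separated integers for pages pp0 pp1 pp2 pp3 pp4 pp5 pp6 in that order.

Op 1: fork(P0) -> P1. 4 ppages; refcounts: pp0:2 pp1:2 pp2:2 pp3:2
Op 2: write(P0, v3, 128). refcount(pp3)=2>1 -> COPY to pp4. 5 ppages; refcounts: pp0:2 pp1:2 pp2:2 pp3:1 pp4:1
Op 3: fork(P0) -> P2. 5 ppages; refcounts: pp0:3 pp1:3 pp2:3 pp3:1 pp4:2
Op 4: fork(P2) -> P3. 5 ppages; refcounts: pp0:4 pp1:4 pp2:4 pp3:1 pp4:3
Op 5: write(P2, v3, 196). refcount(pp4)=3>1 -> COPY to pp5. 6 ppages; refcounts: pp0:4 pp1:4 pp2:4 pp3:1 pp4:2 pp5:1
Op 6: write(P2, v0, 109). refcount(pp0)=4>1 -> COPY to pp6. 7 ppages; refcounts: pp0:3 pp1:4 pp2:4 pp3:1 pp4:2 pp5:1 pp6:1
Op 7: read(P0, v0) -> 11. No state change.
Op 8: read(P0, v2) -> 40. No state change.

Answer: 3 4 4 1 2 1 1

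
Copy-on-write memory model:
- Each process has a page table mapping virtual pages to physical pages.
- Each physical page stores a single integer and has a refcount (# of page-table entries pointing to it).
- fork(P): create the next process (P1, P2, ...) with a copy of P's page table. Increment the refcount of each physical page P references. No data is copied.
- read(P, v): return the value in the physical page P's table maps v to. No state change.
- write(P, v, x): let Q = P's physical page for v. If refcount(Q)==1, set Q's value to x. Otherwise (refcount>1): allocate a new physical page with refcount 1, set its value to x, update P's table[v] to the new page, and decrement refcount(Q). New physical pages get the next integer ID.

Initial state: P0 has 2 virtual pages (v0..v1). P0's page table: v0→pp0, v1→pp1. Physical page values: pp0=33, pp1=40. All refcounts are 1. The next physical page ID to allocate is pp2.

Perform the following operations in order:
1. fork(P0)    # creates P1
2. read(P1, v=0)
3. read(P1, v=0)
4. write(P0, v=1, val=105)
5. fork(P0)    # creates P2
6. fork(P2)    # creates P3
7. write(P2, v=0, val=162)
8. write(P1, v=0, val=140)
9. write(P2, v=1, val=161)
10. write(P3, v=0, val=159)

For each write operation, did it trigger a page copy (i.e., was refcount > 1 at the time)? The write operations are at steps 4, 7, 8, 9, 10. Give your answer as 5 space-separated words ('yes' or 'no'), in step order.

Op 1: fork(P0) -> P1. 2 ppages; refcounts: pp0:2 pp1:2
Op 2: read(P1, v0) -> 33. No state change.
Op 3: read(P1, v0) -> 33. No state change.
Op 4: write(P0, v1, 105). refcount(pp1)=2>1 -> COPY to pp2. 3 ppages; refcounts: pp0:2 pp1:1 pp2:1
Op 5: fork(P0) -> P2. 3 ppages; refcounts: pp0:3 pp1:1 pp2:2
Op 6: fork(P2) -> P3. 3 ppages; refcounts: pp0:4 pp1:1 pp2:3
Op 7: write(P2, v0, 162). refcount(pp0)=4>1 -> COPY to pp3. 4 ppages; refcounts: pp0:3 pp1:1 pp2:3 pp3:1
Op 8: write(P1, v0, 140). refcount(pp0)=3>1 -> COPY to pp4. 5 ppages; refcounts: pp0:2 pp1:1 pp2:3 pp3:1 pp4:1
Op 9: write(P2, v1, 161). refcount(pp2)=3>1 -> COPY to pp5. 6 ppages; refcounts: pp0:2 pp1:1 pp2:2 pp3:1 pp4:1 pp5:1
Op 10: write(P3, v0, 159). refcount(pp0)=2>1 -> COPY to pp6. 7 ppages; refcounts: pp0:1 pp1:1 pp2:2 pp3:1 pp4:1 pp5:1 pp6:1

yes yes yes yes yes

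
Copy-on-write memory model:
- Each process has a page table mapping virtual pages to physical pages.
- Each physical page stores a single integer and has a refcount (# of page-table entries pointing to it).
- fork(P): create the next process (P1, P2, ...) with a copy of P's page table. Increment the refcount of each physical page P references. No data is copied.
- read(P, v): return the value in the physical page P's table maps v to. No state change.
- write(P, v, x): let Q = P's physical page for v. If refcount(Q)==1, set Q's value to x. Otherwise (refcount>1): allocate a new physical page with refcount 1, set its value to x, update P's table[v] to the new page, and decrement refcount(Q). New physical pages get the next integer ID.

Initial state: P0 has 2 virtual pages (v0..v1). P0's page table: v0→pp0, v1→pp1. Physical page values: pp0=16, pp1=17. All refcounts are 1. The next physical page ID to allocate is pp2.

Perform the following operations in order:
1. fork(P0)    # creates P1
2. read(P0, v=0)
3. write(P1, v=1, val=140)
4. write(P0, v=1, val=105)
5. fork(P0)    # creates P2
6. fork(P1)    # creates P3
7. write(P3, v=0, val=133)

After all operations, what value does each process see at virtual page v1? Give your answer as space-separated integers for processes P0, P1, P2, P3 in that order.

Answer: 105 140 105 140

Derivation:
Op 1: fork(P0) -> P1. 2 ppages; refcounts: pp0:2 pp1:2
Op 2: read(P0, v0) -> 16. No state change.
Op 3: write(P1, v1, 140). refcount(pp1)=2>1 -> COPY to pp2. 3 ppages; refcounts: pp0:2 pp1:1 pp2:1
Op 4: write(P0, v1, 105). refcount(pp1)=1 -> write in place. 3 ppages; refcounts: pp0:2 pp1:1 pp2:1
Op 5: fork(P0) -> P2. 3 ppages; refcounts: pp0:3 pp1:2 pp2:1
Op 6: fork(P1) -> P3. 3 ppages; refcounts: pp0:4 pp1:2 pp2:2
Op 7: write(P3, v0, 133). refcount(pp0)=4>1 -> COPY to pp3. 4 ppages; refcounts: pp0:3 pp1:2 pp2:2 pp3:1
P0: v1 -> pp1 = 105
P1: v1 -> pp2 = 140
P2: v1 -> pp1 = 105
P3: v1 -> pp2 = 140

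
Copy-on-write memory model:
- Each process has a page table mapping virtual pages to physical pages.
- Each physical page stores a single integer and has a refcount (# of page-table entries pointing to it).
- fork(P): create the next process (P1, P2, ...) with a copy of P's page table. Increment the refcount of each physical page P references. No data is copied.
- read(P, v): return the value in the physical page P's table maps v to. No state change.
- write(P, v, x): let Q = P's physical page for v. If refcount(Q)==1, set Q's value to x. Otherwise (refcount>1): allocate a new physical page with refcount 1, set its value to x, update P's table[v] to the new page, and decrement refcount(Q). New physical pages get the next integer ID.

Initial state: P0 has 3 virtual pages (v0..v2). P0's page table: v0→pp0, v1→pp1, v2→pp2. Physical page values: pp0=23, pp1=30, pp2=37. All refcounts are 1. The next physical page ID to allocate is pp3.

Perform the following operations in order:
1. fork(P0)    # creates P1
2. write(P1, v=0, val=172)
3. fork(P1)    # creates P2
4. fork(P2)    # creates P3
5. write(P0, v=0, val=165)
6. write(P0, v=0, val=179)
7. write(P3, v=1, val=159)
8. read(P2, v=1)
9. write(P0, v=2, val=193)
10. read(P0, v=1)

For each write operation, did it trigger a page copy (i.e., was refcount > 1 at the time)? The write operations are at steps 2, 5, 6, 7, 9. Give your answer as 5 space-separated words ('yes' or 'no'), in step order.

Op 1: fork(P0) -> P1. 3 ppages; refcounts: pp0:2 pp1:2 pp2:2
Op 2: write(P1, v0, 172). refcount(pp0)=2>1 -> COPY to pp3. 4 ppages; refcounts: pp0:1 pp1:2 pp2:2 pp3:1
Op 3: fork(P1) -> P2. 4 ppages; refcounts: pp0:1 pp1:3 pp2:3 pp3:2
Op 4: fork(P2) -> P3. 4 ppages; refcounts: pp0:1 pp1:4 pp2:4 pp3:3
Op 5: write(P0, v0, 165). refcount(pp0)=1 -> write in place. 4 ppages; refcounts: pp0:1 pp1:4 pp2:4 pp3:3
Op 6: write(P0, v0, 179). refcount(pp0)=1 -> write in place. 4 ppages; refcounts: pp0:1 pp1:4 pp2:4 pp3:3
Op 7: write(P3, v1, 159). refcount(pp1)=4>1 -> COPY to pp4. 5 ppages; refcounts: pp0:1 pp1:3 pp2:4 pp3:3 pp4:1
Op 8: read(P2, v1) -> 30. No state change.
Op 9: write(P0, v2, 193). refcount(pp2)=4>1 -> COPY to pp5. 6 ppages; refcounts: pp0:1 pp1:3 pp2:3 pp3:3 pp4:1 pp5:1
Op 10: read(P0, v1) -> 30. No state change.

yes no no yes yes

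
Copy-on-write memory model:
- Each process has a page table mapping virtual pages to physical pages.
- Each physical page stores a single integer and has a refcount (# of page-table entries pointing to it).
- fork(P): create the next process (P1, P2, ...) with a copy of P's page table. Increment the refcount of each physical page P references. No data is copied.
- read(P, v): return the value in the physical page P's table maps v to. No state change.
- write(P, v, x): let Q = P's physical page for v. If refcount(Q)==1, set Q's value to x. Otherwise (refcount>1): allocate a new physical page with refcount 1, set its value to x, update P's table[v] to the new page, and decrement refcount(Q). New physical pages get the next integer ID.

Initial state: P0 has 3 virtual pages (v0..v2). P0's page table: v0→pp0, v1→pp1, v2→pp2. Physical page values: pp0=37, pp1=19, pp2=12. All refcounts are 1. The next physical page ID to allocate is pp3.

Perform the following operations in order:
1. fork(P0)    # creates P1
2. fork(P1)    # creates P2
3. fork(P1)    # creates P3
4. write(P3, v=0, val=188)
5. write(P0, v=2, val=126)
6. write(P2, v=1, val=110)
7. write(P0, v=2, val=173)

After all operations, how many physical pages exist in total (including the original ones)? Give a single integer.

Op 1: fork(P0) -> P1. 3 ppages; refcounts: pp0:2 pp1:2 pp2:2
Op 2: fork(P1) -> P2. 3 ppages; refcounts: pp0:3 pp1:3 pp2:3
Op 3: fork(P1) -> P3. 3 ppages; refcounts: pp0:4 pp1:4 pp2:4
Op 4: write(P3, v0, 188). refcount(pp0)=4>1 -> COPY to pp3. 4 ppages; refcounts: pp0:3 pp1:4 pp2:4 pp3:1
Op 5: write(P0, v2, 126). refcount(pp2)=4>1 -> COPY to pp4. 5 ppages; refcounts: pp0:3 pp1:4 pp2:3 pp3:1 pp4:1
Op 6: write(P2, v1, 110). refcount(pp1)=4>1 -> COPY to pp5. 6 ppages; refcounts: pp0:3 pp1:3 pp2:3 pp3:1 pp4:1 pp5:1
Op 7: write(P0, v2, 173). refcount(pp4)=1 -> write in place. 6 ppages; refcounts: pp0:3 pp1:3 pp2:3 pp3:1 pp4:1 pp5:1

Answer: 6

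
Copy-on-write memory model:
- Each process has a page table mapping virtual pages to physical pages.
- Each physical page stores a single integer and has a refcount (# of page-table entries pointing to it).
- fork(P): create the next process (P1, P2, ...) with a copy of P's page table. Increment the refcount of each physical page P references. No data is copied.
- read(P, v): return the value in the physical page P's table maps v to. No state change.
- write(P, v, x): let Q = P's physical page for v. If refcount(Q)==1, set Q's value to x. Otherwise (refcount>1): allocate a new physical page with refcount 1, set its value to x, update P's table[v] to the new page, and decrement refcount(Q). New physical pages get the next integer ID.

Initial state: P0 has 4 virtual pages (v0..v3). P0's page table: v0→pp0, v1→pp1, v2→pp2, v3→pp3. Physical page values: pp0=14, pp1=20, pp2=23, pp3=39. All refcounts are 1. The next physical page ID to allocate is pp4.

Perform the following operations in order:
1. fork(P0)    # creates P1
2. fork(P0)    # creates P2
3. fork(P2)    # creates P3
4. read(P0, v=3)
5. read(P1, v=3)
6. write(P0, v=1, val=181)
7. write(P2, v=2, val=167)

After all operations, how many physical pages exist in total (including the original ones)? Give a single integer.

Answer: 6

Derivation:
Op 1: fork(P0) -> P1. 4 ppages; refcounts: pp0:2 pp1:2 pp2:2 pp3:2
Op 2: fork(P0) -> P2. 4 ppages; refcounts: pp0:3 pp1:3 pp2:3 pp3:3
Op 3: fork(P2) -> P3. 4 ppages; refcounts: pp0:4 pp1:4 pp2:4 pp3:4
Op 4: read(P0, v3) -> 39. No state change.
Op 5: read(P1, v3) -> 39. No state change.
Op 6: write(P0, v1, 181). refcount(pp1)=4>1 -> COPY to pp4. 5 ppages; refcounts: pp0:4 pp1:3 pp2:4 pp3:4 pp4:1
Op 7: write(P2, v2, 167). refcount(pp2)=4>1 -> COPY to pp5. 6 ppages; refcounts: pp0:4 pp1:3 pp2:3 pp3:4 pp4:1 pp5:1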